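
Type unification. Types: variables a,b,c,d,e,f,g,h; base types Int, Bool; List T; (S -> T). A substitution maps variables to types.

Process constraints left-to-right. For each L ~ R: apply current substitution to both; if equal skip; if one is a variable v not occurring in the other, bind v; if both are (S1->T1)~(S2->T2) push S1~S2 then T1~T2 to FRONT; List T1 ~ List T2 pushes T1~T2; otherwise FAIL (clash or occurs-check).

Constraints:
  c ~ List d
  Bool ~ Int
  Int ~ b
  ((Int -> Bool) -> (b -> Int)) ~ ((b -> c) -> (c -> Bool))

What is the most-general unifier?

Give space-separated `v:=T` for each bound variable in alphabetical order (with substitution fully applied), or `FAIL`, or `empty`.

step 1: unify c ~ List d  [subst: {-} | 3 pending]
  bind c := List d
step 2: unify Bool ~ Int  [subst: {c:=List d} | 2 pending]
  clash: Bool vs Int

Answer: FAIL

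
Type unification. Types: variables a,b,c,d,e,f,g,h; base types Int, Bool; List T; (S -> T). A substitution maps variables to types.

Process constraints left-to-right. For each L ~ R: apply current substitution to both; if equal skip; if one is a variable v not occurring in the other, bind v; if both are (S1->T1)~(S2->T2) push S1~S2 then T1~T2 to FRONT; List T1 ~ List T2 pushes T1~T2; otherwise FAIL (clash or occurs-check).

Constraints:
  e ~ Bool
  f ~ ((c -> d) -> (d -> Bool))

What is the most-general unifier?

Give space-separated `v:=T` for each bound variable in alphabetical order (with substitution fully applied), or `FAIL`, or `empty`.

Answer: e:=Bool f:=((c -> d) -> (d -> Bool))

Derivation:
step 1: unify e ~ Bool  [subst: {-} | 1 pending]
  bind e := Bool
step 2: unify f ~ ((c -> d) -> (d -> Bool))  [subst: {e:=Bool} | 0 pending]
  bind f := ((c -> d) -> (d -> Bool))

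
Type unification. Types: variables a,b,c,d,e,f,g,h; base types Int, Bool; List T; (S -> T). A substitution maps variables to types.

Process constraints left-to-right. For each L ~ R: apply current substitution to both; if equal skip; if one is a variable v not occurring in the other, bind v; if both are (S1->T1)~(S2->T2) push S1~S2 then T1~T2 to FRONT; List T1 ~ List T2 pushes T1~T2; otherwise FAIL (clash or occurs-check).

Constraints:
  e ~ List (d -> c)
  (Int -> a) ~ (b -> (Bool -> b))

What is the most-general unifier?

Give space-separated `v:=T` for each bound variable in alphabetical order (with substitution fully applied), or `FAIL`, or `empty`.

Answer: a:=(Bool -> Int) b:=Int e:=List (d -> c)

Derivation:
step 1: unify e ~ List (d -> c)  [subst: {-} | 1 pending]
  bind e := List (d -> c)
step 2: unify (Int -> a) ~ (b -> (Bool -> b))  [subst: {e:=List (d -> c)} | 0 pending]
  -> decompose arrow: push Int~b, a~(Bool -> b)
step 3: unify Int ~ b  [subst: {e:=List (d -> c)} | 1 pending]
  bind b := Int
step 4: unify a ~ (Bool -> Int)  [subst: {e:=List (d -> c), b:=Int} | 0 pending]
  bind a := (Bool -> Int)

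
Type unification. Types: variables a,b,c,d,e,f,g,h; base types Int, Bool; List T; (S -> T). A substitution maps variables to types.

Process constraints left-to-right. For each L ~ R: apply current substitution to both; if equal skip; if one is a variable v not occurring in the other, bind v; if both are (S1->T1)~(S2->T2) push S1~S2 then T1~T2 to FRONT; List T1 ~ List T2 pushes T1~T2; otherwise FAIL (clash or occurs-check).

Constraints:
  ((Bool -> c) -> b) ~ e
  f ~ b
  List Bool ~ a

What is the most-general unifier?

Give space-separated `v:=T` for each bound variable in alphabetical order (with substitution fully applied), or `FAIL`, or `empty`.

Answer: a:=List Bool e:=((Bool -> c) -> b) f:=b

Derivation:
step 1: unify ((Bool -> c) -> b) ~ e  [subst: {-} | 2 pending]
  bind e := ((Bool -> c) -> b)
step 2: unify f ~ b  [subst: {e:=((Bool -> c) -> b)} | 1 pending]
  bind f := b
step 3: unify List Bool ~ a  [subst: {e:=((Bool -> c) -> b), f:=b} | 0 pending]
  bind a := List Bool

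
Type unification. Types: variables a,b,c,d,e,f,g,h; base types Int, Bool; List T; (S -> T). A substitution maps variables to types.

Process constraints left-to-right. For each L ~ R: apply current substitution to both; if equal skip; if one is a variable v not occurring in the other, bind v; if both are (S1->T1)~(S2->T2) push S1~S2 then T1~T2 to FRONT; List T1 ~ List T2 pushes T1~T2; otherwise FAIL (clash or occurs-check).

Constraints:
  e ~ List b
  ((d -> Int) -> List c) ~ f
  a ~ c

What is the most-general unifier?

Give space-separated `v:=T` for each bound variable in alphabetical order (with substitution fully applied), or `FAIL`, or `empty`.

Answer: a:=c e:=List b f:=((d -> Int) -> List c)

Derivation:
step 1: unify e ~ List b  [subst: {-} | 2 pending]
  bind e := List b
step 2: unify ((d -> Int) -> List c) ~ f  [subst: {e:=List b} | 1 pending]
  bind f := ((d -> Int) -> List c)
step 3: unify a ~ c  [subst: {e:=List b, f:=((d -> Int) -> List c)} | 0 pending]
  bind a := c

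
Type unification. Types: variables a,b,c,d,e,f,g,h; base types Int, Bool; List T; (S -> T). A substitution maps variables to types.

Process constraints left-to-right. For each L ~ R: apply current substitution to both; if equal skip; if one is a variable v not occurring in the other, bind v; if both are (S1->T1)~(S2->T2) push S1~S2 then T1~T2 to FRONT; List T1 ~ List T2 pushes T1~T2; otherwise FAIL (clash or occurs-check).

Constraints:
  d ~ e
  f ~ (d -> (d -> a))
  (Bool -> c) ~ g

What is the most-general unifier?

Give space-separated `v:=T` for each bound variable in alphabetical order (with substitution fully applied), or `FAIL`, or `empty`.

Answer: d:=e f:=(e -> (e -> a)) g:=(Bool -> c)

Derivation:
step 1: unify d ~ e  [subst: {-} | 2 pending]
  bind d := e
step 2: unify f ~ (e -> (e -> a))  [subst: {d:=e} | 1 pending]
  bind f := (e -> (e -> a))
step 3: unify (Bool -> c) ~ g  [subst: {d:=e, f:=(e -> (e -> a))} | 0 pending]
  bind g := (Bool -> c)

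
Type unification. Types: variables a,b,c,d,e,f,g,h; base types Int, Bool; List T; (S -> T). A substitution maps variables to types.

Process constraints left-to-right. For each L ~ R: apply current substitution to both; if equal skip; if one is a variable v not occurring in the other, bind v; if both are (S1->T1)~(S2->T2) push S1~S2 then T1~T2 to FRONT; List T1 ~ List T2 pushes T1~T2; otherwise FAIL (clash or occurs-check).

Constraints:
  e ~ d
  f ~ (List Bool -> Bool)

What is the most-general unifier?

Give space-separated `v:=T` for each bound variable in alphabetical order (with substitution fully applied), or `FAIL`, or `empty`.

Answer: e:=d f:=(List Bool -> Bool)

Derivation:
step 1: unify e ~ d  [subst: {-} | 1 pending]
  bind e := d
step 2: unify f ~ (List Bool -> Bool)  [subst: {e:=d} | 0 pending]
  bind f := (List Bool -> Bool)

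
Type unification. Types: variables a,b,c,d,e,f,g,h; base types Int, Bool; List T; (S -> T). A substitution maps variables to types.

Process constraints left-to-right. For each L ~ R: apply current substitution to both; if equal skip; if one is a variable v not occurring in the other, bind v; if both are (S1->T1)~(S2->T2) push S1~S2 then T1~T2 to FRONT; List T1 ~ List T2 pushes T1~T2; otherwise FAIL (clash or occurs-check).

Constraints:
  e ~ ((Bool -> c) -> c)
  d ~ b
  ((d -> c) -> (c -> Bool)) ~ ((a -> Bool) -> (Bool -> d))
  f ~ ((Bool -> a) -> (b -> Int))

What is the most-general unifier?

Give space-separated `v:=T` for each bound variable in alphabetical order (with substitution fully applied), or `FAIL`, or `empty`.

Answer: a:=Bool b:=Bool c:=Bool d:=Bool e:=((Bool -> Bool) -> Bool) f:=((Bool -> Bool) -> (Bool -> Int))

Derivation:
step 1: unify e ~ ((Bool -> c) -> c)  [subst: {-} | 3 pending]
  bind e := ((Bool -> c) -> c)
step 2: unify d ~ b  [subst: {e:=((Bool -> c) -> c)} | 2 pending]
  bind d := b
step 3: unify ((b -> c) -> (c -> Bool)) ~ ((a -> Bool) -> (Bool -> b))  [subst: {e:=((Bool -> c) -> c), d:=b} | 1 pending]
  -> decompose arrow: push (b -> c)~(a -> Bool), (c -> Bool)~(Bool -> b)
step 4: unify (b -> c) ~ (a -> Bool)  [subst: {e:=((Bool -> c) -> c), d:=b} | 2 pending]
  -> decompose arrow: push b~a, c~Bool
step 5: unify b ~ a  [subst: {e:=((Bool -> c) -> c), d:=b} | 3 pending]
  bind b := a
step 6: unify c ~ Bool  [subst: {e:=((Bool -> c) -> c), d:=b, b:=a} | 2 pending]
  bind c := Bool
step 7: unify (Bool -> Bool) ~ (Bool -> a)  [subst: {e:=((Bool -> c) -> c), d:=b, b:=a, c:=Bool} | 1 pending]
  -> decompose arrow: push Bool~Bool, Bool~a
step 8: unify Bool ~ Bool  [subst: {e:=((Bool -> c) -> c), d:=b, b:=a, c:=Bool} | 2 pending]
  -> identical, skip
step 9: unify Bool ~ a  [subst: {e:=((Bool -> c) -> c), d:=b, b:=a, c:=Bool} | 1 pending]
  bind a := Bool
step 10: unify f ~ ((Bool -> Bool) -> (Bool -> Int))  [subst: {e:=((Bool -> c) -> c), d:=b, b:=a, c:=Bool, a:=Bool} | 0 pending]
  bind f := ((Bool -> Bool) -> (Bool -> Int))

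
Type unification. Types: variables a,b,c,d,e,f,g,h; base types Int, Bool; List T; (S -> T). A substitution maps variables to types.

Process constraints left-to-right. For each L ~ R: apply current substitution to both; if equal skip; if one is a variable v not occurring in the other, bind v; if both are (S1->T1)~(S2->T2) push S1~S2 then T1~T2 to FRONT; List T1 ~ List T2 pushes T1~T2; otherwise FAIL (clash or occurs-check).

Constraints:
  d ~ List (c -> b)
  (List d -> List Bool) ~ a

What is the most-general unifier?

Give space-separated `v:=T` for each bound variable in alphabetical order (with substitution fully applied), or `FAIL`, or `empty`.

Answer: a:=(List List (c -> b) -> List Bool) d:=List (c -> b)

Derivation:
step 1: unify d ~ List (c -> b)  [subst: {-} | 1 pending]
  bind d := List (c -> b)
step 2: unify (List List (c -> b) -> List Bool) ~ a  [subst: {d:=List (c -> b)} | 0 pending]
  bind a := (List List (c -> b) -> List Bool)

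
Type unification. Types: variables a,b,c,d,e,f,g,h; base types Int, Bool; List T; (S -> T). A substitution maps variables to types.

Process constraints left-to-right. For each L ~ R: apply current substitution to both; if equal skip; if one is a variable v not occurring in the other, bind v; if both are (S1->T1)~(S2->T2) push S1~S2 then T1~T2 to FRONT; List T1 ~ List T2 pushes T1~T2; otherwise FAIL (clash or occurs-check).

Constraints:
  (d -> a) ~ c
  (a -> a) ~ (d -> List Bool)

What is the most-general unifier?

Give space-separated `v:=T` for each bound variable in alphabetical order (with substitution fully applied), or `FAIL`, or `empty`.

step 1: unify (d -> a) ~ c  [subst: {-} | 1 pending]
  bind c := (d -> a)
step 2: unify (a -> a) ~ (d -> List Bool)  [subst: {c:=(d -> a)} | 0 pending]
  -> decompose arrow: push a~d, a~List Bool
step 3: unify a ~ d  [subst: {c:=(d -> a)} | 1 pending]
  bind a := d
step 4: unify d ~ List Bool  [subst: {c:=(d -> a), a:=d} | 0 pending]
  bind d := List Bool

Answer: a:=List Bool c:=(List Bool -> List Bool) d:=List Bool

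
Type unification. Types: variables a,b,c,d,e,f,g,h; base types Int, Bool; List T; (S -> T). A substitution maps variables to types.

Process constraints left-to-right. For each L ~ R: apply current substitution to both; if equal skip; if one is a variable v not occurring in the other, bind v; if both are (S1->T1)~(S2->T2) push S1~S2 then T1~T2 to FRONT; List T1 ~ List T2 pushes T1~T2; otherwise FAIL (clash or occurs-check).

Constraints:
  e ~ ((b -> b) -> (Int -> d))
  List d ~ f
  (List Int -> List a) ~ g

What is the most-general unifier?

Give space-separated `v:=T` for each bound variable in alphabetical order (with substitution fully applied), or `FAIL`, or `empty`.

step 1: unify e ~ ((b -> b) -> (Int -> d))  [subst: {-} | 2 pending]
  bind e := ((b -> b) -> (Int -> d))
step 2: unify List d ~ f  [subst: {e:=((b -> b) -> (Int -> d))} | 1 pending]
  bind f := List d
step 3: unify (List Int -> List a) ~ g  [subst: {e:=((b -> b) -> (Int -> d)), f:=List d} | 0 pending]
  bind g := (List Int -> List a)

Answer: e:=((b -> b) -> (Int -> d)) f:=List d g:=(List Int -> List a)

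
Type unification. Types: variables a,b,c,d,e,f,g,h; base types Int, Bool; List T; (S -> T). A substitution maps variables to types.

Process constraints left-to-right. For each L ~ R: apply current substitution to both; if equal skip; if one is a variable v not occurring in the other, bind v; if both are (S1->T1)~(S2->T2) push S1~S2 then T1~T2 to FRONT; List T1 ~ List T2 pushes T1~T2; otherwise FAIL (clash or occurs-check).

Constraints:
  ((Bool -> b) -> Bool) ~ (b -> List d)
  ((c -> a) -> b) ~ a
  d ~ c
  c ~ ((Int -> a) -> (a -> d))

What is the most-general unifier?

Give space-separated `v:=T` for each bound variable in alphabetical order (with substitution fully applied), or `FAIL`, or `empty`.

step 1: unify ((Bool -> b) -> Bool) ~ (b -> List d)  [subst: {-} | 3 pending]
  -> decompose arrow: push (Bool -> b)~b, Bool~List d
step 2: unify (Bool -> b) ~ b  [subst: {-} | 4 pending]
  occurs-check fail

Answer: FAIL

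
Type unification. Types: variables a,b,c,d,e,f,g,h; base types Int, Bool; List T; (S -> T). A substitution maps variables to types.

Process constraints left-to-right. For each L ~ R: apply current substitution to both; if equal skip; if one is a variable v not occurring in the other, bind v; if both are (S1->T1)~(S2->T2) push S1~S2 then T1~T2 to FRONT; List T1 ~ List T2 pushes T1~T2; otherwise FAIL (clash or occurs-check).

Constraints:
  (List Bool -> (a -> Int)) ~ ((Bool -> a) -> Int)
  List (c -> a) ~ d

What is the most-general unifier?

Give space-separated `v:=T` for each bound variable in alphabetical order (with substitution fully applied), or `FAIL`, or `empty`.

step 1: unify (List Bool -> (a -> Int)) ~ ((Bool -> a) -> Int)  [subst: {-} | 1 pending]
  -> decompose arrow: push List Bool~(Bool -> a), (a -> Int)~Int
step 2: unify List Bool ~ (Bool -> a)  [subst: {-} | 2 pending]
  clash: List Bool vs (Bool -> a)

Answer: FAIL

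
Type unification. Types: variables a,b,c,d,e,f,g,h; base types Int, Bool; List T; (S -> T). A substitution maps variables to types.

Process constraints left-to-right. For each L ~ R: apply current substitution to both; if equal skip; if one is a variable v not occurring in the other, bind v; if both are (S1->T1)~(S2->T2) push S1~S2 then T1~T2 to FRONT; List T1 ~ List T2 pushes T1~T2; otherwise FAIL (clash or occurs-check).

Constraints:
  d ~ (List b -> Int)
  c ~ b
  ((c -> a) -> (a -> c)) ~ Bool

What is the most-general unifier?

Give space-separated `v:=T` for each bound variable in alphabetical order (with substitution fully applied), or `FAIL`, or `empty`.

step 1: unify d ~ (List b -> Int)  [subst: {-} | 2 pending]
  bind d := (List b -> Int)
step 2: unify c ~ b  [subst: {d:=(List b -> Int)} | 1 pending]
  bind c := b
step 3: unify ((b -> a) -> (a -> b)) ~ Bool  [subst: {d:=(List b -> Int), c:=b} | 0 pending]
  clash: ((b -> a) -> (a -> b)) vs Bool

Answer: FAIL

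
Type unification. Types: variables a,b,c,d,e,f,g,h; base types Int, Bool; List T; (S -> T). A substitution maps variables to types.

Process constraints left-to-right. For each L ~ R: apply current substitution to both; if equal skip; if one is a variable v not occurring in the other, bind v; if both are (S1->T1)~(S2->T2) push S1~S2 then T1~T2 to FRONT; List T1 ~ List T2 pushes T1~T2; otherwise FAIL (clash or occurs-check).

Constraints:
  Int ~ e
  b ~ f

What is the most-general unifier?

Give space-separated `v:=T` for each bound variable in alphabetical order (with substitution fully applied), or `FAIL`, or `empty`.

Answer: b:=f e:=Int

Derivation:
step 1: unify Int ~ e  [subst: {-} | 1 pending]
  bind e := Int
step 2: unify b ~ f  [subst: {e:=Int} | 0 pending]
  bind b := f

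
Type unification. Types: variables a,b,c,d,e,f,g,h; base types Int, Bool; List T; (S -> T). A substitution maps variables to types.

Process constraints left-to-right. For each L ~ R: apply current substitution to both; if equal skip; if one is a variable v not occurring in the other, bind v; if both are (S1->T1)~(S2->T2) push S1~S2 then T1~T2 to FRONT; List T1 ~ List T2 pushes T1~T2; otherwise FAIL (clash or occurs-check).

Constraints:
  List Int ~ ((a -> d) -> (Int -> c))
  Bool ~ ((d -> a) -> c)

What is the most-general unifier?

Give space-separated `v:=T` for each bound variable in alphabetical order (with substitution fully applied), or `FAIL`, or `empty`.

Answer: FAIL

Derivation:
step 1: unify List Int ~ ((a -> d) -> (Int -> c))  [subst: {-} | 1 pending]
  clash: List Int vs ((a -> d) -> (Int -> c))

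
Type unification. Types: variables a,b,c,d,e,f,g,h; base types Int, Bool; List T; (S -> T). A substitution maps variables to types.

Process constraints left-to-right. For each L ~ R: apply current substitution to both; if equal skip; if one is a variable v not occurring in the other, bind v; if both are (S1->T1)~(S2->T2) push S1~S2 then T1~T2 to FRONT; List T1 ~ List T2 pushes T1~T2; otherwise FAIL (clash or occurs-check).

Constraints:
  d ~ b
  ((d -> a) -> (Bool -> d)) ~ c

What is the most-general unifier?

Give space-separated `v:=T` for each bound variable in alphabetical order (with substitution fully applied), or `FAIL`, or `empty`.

step 1: unify d ~ b  [subst: {-} | 1 pending]
  bind d := b
step 2: unify ((b -> a) -> (Bool -> b)) ~ c  [subst: {d:=b} | 0 pending]
  bind c := ((b -> a) -> (Bool -> b))

Answer: c:=((b -> a) -> (Bool -> b)) d:=b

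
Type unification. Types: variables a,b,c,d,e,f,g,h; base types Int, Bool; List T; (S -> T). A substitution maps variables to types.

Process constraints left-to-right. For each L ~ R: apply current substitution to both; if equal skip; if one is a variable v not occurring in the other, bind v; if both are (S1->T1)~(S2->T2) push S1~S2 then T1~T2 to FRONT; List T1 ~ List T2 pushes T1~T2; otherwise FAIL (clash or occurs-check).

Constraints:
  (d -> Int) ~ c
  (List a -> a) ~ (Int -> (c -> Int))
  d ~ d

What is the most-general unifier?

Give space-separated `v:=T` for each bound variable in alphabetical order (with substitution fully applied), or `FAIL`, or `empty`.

Answer: FAIL

Derivation:
step 1: unify (d -> Int) ~ c  [subst: {-} | 2 pending]
  bind c := (d -> Int)
step 2: unify (List a -> a) ~ (Int -> ((d -> Int) -> Int))  [subst: {c:=(d -> Int)} | 1 pending]
  -> decompose arrow: push List a~Int, a~((d -> Int) -> Int)
step 3: unify List a ~ Int  [subst: {c:=(d -> Int)} | 2 pending]
  clash: List a vs Int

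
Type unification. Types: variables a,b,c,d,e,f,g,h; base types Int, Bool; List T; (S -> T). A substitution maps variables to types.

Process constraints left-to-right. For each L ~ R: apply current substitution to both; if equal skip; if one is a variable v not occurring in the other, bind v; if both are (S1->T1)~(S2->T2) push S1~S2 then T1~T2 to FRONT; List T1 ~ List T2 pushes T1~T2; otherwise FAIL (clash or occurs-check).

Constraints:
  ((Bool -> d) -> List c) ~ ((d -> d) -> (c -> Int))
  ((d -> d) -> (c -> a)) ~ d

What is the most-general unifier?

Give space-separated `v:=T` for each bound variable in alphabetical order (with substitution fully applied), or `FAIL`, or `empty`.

step 1: unify ((Bool -> d) -> List c) ~ ((d -> d) -> (c -> Int))  [subst: {-} | 1 pending]
  -> decompose arrow: push (Bool -> d)~(d -> d), List c~(c -> Int)
step 2: unify (Bool -> d) ~ (d -> d)  [subst: {-} | 2 pending]
  -> decompose arrow: push Bool~d, d~d
step 3: unify Bool ~ d  [subst: {-} | 3 pending]
  bind d := Bool
step 4: unify Bool ~ Bool  [subst: {d:=Bool} | 2 pending]
  -> identical, skip
step 5: unify List c ~ (c -> Int)  [subst: {d:=Bool} | 1 pending]
  clash: List c vs (c -> Int)

Answer: FAIL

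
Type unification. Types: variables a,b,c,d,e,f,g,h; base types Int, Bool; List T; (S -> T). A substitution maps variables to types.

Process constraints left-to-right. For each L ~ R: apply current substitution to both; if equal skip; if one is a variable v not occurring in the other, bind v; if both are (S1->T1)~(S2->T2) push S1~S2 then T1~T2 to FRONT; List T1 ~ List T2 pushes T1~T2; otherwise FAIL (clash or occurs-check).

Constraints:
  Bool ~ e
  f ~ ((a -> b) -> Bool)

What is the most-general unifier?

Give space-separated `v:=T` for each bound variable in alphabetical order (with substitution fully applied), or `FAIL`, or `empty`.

Answer: e:=Bool f:=((a -> b) -> Bool)

Derivation:
step 1: unify Bool ~ e  [subst: {-} | 1 pending]
  bind e := Bool
step 2: unify f ~ ((a -> b) -> Bool)  [subst: {e:=Bool} | 0 pending]
  bind f := ((a -> b) -> Bool)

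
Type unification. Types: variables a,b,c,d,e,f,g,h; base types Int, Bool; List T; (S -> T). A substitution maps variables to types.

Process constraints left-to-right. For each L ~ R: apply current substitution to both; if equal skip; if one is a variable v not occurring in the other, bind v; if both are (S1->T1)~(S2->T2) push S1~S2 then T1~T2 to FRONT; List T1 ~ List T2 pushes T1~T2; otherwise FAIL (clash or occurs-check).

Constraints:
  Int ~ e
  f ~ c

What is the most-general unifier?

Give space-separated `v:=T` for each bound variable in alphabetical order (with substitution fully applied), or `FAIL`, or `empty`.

Answer: e:=Int f:=c

Derivation:
step 1: unify Int ~ e  [subst: {-} | 1 pending]
  bind e := Int
step 2: unify f ~ c  [subst: {e:=Int} | 0 pending]
  bind f := c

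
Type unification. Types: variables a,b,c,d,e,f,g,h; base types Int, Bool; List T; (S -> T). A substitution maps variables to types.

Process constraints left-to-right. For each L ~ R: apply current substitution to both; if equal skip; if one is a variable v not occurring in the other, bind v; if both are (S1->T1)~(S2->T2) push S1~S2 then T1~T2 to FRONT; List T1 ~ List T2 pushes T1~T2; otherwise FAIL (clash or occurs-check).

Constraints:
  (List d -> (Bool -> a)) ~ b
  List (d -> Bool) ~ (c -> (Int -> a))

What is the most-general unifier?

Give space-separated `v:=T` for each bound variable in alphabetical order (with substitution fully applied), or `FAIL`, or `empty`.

Answer: FAIL

Derivation:
step 1: unify (List d -> (Bool -> a)) ~ b  [subst: {-} | 1 pending]
  bind b := (List d -> (Bool -> a))
step 2: unify List (d -> Bool) ~ (c -> (Int -> a))  [subst: {b:=(List d -> (Bool -> a))} | 0 pending]
  clash: List (d -> Bool) vs (c -> (Int -> a))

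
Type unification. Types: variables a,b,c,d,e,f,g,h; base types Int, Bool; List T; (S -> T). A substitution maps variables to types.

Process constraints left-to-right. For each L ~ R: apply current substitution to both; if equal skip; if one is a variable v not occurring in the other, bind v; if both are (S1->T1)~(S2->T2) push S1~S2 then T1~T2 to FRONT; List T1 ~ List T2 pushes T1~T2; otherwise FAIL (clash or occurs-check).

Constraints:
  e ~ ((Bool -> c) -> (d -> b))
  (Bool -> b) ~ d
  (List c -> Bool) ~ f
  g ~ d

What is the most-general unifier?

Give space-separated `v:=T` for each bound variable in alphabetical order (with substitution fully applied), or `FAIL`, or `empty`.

step 1: unify e ~ ((Bool -> c) -> (d -> b))  [subst: {-} | 3 pending]
  bind e := ((Bool -> c) -> (d -> b))
step 2: unify (Bool -> b) ~ d  [subst: {e:=((Bool -> c) -> (d -> b))} | 2 pending]
  bind d := (Bool -> b)
step 3: unify (List c -> Bool) ~ f  [subst: {e:=((Bool -> c) -> (d -> b)), d:=(Bool -> b)} | 1 pending]
  bind f := (List c -> Bool)
step 4: unify g ~ (Bool -> b)  [subst: {e:=((Bool -> c) -> (d -> b)), d:=(Bool -> b), f:=(List c -> Bool)} | 0 pending]
  bind g := (Bool -> b)

Answer: d:=(Bool -> b) e:=((Bool -> c) -> ((Bool -> b) -> b)) f:=(List c -> Bool) g:=(Bool -> b)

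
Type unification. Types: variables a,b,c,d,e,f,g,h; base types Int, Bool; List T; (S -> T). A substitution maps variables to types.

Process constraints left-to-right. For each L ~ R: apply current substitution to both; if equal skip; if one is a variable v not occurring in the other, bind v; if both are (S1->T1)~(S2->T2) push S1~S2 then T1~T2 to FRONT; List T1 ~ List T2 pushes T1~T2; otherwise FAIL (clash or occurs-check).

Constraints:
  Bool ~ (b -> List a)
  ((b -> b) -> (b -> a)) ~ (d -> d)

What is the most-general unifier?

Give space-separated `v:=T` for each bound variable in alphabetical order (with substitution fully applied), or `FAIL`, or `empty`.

Answer: FAIL

Derivation:
step 1: unify Bool ~ (b -> List a)  [subst: {-} | 1 pending]
  clash: Bool vs (b -> List a)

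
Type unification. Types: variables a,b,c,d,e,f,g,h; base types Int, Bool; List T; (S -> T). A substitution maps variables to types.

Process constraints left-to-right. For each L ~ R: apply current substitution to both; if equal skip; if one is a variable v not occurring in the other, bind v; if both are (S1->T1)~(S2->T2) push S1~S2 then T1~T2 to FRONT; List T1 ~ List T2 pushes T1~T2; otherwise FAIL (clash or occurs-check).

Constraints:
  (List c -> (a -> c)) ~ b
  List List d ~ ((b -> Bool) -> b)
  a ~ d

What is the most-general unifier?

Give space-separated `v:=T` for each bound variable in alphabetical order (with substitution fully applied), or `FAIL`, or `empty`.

step 1: unify (List c -> (a -> c)) ~ b  [subst: {-} | 2 pending]
  bind b := (List c -> (a -> c))
step 2: unify List List d ~ (((List c -> (a -> c)) -> Bool) -> (List c -> (a -> c)))  [subst: {b:=(List c -> (a -> c))} | 1 pending]
  clash: List List d vs (((List c -> (a -> c)) -> Bool) -> (List c -> (a -> c)))

Answer: FAIL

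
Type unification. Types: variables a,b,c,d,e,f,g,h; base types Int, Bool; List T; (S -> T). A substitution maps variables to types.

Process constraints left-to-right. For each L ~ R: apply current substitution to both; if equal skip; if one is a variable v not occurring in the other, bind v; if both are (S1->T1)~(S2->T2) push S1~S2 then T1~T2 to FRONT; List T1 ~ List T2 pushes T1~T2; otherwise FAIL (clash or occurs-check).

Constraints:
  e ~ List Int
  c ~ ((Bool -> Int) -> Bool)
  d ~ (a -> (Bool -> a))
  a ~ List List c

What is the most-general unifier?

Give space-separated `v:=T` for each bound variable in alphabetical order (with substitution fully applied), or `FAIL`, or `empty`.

step 1: unify e ~ List Int  [subst: {-} | 3 pending]
  bind e := List Int
step 2: unify c ~ ((Bool -> Int) -> Bool)  [subst: {e:=List Int} | 2 pending]
  bind c := ((Bool -> Int) -> Bool)
step 3: unify d ~ (a -> (Bool -> a))  [subst: {e:=List Int, c:=((Bool -> Int) -> Bool)} | 1 pending]
  bind d := (a -> (Bool -> a))
step 4: unify a ~ List List ((Bool -> Int) -> Bool)  [subst: {e:=List Int, c:=((Bool -> Int) -> Bool), d:=(a -> (Bool -> a))} | 0 pending]
  bind a := List List ((Bool -> Int) -> Bool)

Answer: a:=List List ((Bool -> Int) -> Bool) c:=((Bool -> Int) -> Bool) d:=(List List ((Bool -> Int) -> Bool) -> (Bool -> List List ((Bool -> Int) -> Bool))) e:=List Int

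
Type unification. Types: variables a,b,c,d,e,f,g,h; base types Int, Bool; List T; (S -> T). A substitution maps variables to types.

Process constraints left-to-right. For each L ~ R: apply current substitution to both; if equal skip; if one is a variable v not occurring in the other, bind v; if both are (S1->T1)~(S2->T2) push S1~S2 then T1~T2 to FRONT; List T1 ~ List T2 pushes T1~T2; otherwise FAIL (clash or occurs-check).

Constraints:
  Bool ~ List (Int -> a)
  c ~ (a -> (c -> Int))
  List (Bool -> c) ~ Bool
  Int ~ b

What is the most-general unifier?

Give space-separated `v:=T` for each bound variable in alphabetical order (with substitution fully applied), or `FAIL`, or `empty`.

Answer: FAIL

Derivation:
step 1: unify Bool ~ List (Int -> a)  [subst: {-} | 3 pending]
  clash: Bool vs List (Int -> a)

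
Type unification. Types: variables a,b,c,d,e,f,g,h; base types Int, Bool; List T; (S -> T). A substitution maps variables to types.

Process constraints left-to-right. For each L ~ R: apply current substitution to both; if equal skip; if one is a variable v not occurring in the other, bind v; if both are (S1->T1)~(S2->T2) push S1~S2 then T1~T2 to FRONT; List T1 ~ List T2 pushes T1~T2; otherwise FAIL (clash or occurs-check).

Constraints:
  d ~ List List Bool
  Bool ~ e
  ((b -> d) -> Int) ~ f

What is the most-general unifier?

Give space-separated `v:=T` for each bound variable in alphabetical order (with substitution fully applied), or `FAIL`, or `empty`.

step 1: unify d ~ List List Bool  [subst: {-} | 2 pending]
  bind d := List List Bool
step 2: unify Bool ~ e  [subst: {d:=List List Bool} | 1 pending]
  bind e := Bool
step 3: unify ((b -> List List Bool) -> Int) ~ f  [subst: {d:=List List Bool, e:=Bool} | 0 pending]
  bind f := ((b -> List List Bool) -> Int)

Answer: d:=List List Bool e:=Bool f:=((b -> List List Bool) -> Int)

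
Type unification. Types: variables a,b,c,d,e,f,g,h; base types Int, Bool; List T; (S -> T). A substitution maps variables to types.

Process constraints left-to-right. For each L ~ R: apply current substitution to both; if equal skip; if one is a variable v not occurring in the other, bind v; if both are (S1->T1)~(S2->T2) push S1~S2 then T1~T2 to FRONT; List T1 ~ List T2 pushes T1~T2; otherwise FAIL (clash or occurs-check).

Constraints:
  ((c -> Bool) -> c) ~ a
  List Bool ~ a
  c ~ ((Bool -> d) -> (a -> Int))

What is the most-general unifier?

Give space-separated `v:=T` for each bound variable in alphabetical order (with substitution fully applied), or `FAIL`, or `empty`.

step 1: unify ((c -> Bool) -> c) ~ a  [subst: {-} | 2 pending]
  bind a := ((c -> Bool) -> c)
step 2: unify List Bool ~ ((c -> Bool) -> c)  [subst: {a:=((c -> Bool) -> c)} | 1 pending]
  clash: List Bool vs ((c -> Bool) -> c)

Answer: FAIL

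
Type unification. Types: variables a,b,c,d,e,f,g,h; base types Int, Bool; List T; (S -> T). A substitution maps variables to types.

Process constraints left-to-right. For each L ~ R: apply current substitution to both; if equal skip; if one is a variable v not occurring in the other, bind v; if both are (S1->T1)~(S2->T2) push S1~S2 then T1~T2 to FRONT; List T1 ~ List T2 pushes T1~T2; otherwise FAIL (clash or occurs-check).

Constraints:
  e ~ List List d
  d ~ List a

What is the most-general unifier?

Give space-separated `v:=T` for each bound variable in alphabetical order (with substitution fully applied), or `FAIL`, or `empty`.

Answer: d:=List a e:=List List List a

Derivation:
step 1: unify e ~ List List d  [subst: {-} | 1 pending]
  bind e := List List d
step 2: unify d ~ List a  [subst: {e:=List List d} | 0 pending]
  bind d := List a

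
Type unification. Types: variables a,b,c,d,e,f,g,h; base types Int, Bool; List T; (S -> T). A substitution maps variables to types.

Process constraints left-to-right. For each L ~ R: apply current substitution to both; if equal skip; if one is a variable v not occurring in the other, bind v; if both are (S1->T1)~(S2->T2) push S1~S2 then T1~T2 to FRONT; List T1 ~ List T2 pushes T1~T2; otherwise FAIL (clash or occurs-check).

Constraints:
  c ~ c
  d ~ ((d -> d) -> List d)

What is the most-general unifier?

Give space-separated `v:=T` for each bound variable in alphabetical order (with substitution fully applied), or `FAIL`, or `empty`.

Answer: FAIL

Derivation:
step 1: unify c ~ c  [subst: {-} | 1 pending]
  -> identical, skip
step 2: unify d ~ ((d -> d) -> List d)  [subst: {-} | 0 pending]
  occurs-check fail: d in ((d -> d) -> List d)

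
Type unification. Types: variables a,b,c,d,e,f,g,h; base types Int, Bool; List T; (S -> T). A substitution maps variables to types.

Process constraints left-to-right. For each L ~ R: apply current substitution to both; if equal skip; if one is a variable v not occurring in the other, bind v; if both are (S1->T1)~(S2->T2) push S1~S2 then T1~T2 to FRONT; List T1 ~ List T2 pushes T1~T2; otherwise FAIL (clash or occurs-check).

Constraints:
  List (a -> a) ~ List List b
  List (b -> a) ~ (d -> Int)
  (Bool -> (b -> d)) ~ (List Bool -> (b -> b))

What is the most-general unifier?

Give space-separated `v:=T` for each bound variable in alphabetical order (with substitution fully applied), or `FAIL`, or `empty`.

step 1: unify List (a -> a) ~ List List b  [subst: {-} | 2 pending]
  -> decompose List: push (a -> a)~List b
step 2: unify (a -> a) ~ List b  [subst: {-} | 2 pending]
  clash: (a -> a) vs List b

Answer: FAIL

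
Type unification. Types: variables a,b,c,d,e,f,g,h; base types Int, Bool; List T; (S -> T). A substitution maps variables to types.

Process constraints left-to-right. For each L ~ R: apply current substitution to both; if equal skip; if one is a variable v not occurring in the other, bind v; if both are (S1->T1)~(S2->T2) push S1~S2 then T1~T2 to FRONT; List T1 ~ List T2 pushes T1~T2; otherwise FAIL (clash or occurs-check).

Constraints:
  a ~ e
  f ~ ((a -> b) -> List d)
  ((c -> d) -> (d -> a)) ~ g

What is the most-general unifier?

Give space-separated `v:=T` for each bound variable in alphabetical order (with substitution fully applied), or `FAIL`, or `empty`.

step 1: unify a ~ e  [subst: {-} | 2 pending]
  bind a := e
step 2: unify f ~ ((e -> b) -> List d)  [subst: {a:=e} | 1 pending]
  bind f := ((e -> b) -> List d)
step 3: unify ((c -> d) -> (d -> e)) ~ g  [subst: {a:=e, f:=((e -> b) -> List d)} | 0 pending]
  bind g := ((c -> d) -> (d -> e))

Answer: a:=e f:=((e -> b) -> List d) g:=((c -> d) -> (d -> e))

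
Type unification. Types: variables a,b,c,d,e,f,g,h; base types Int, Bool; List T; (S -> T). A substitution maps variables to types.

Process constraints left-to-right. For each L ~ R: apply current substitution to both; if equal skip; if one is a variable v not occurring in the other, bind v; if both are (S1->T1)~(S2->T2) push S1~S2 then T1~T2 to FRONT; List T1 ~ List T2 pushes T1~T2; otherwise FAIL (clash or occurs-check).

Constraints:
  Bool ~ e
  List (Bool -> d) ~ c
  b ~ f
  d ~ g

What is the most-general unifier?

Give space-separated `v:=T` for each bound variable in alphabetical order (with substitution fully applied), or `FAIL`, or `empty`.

step 1: unify Bool ~ e  [subst: {-} | 3 pending]
  bind e := Bool
step 2: unify List (Bool -> d) ~ c  [subst: {e:=Bool} | 2 pending]
  bind c := List (Bool -> d)
step 3: unify b ~ f  [subst: {e:=Bool, c:=List (Bool -> d)} | 1 pending]
  bind b := f
step 4: unify d ~ g  [subst: {e:=Bool, c:=List (Bool -> d), b:=f} | 0 pending]
  bind d := g

Answer: b:=f c:=List (Bool -> g) d:=g e:=Bool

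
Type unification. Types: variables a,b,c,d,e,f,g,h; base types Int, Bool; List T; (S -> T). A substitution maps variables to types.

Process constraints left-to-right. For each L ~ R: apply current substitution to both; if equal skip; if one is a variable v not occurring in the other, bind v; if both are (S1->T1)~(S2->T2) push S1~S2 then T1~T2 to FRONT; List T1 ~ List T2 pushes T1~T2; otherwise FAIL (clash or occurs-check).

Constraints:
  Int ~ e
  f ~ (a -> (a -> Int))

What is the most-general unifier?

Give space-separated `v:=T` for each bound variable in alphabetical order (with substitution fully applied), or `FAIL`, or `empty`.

Answer: e:=Int f:=(a -> (a -> Int))

Derivation:
step 1: unify Int ~ e  [subst: {-} | 1 pending]
  bind e := Int
step 2: unify f ~ (a -> (a -> Int))  [subst: {e:=Int} | 0 pending]
  bind f := (a -> (a -> Int))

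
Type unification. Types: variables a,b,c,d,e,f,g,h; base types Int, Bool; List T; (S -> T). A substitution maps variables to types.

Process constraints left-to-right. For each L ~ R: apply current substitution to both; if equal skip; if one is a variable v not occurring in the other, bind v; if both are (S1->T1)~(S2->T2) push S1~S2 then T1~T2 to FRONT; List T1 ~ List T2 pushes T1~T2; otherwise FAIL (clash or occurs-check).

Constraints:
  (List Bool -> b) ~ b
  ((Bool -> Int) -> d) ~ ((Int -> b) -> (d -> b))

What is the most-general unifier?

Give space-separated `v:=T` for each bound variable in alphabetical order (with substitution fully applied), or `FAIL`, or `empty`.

Answer: FAIL

Derivation:
step 1: unify (List Bool -> b) ~ b  [subst: {-} | 1 pending]
  occurs-check fail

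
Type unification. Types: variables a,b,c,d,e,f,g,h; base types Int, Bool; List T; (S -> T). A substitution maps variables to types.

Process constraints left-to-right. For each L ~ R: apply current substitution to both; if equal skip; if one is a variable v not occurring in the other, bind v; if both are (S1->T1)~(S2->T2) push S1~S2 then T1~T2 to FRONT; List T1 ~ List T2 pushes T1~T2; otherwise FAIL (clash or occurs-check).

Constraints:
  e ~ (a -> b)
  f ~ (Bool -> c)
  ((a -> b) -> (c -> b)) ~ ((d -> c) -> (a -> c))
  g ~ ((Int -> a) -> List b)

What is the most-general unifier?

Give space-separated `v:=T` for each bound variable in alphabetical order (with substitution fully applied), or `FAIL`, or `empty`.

Answer: a:=d b:=d c:=d e:=(d -> d) f:=(Bool -> d) g:=((Int -> d) -> List d)

Derivation:
step 1: unify e ~ (a -> b)  [subst: {-} | 3 pending]
  bind e := (a -> b)
step 2: unify f ~ (Bool -> c)  [subst: {e:=(a -> b)} | 2 pending]
  bind f := (Bool -> c)
step 3: unify ((a -> b) -> (c -> b)) ~ ((d -> c) -> (a -> c))  [subst: {e:=(a -> b), f:=(Bool -> c)} | 1 pending]
  -> decompose arrow: push (a -> b)~(d -> c), (c -> b)~(a -> c)
step 4: unify (a -> b) ~ (d -> c)  [subst: {e:=(a -> b), f:=(Bool -> c)} | 2 pending]
  -> decompose arrow: push a~d, b~c
step 5: unify a ~ d  [subst: {e:=(a -> b), f:=(Bool -> c)} | 3 pending]
  bind a := d
step 6: unify b ~ c  [subst: {e:=(a -> b), f:=(Bool -> c), a:=d} | 2 pending]
  bind b := c
step 7: unify (c -> c) ~ (d -> c)  [subst: {e:=(a -> b), f:=(Bool -> c), a:=d, b:=c} | 1 pending]
  -> decompose arrow: push c~d, c~c
step 8: unify c ~ d  [subst: {e:=(a -> b), f:=(Bool -> c), a:=d, b:=c} | 2 pending]
  bind c := d
step 9: unify d ~ d  [subst: {e:=(a -> b), f:=(Bool -> c), a:=d, b:=c, c:=d} | 1 pending]
  -> identical, skip
step 10: unify g ~ ((Int -> d) -> List d)  [subst: {e:=(a -> b), f:=(Bool -> c), a:=d, b:=c, c:=d} | 0 pending]
  bind g := ((Int -> d) -> List d)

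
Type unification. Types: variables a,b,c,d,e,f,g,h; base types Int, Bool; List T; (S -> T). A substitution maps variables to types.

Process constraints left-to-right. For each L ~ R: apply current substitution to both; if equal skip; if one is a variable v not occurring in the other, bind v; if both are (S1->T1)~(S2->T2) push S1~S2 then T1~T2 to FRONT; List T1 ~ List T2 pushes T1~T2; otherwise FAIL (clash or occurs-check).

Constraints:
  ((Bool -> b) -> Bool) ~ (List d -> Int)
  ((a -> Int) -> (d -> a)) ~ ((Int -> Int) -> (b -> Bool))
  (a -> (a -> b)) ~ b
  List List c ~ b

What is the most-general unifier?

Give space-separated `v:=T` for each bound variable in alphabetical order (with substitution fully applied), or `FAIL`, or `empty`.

Answer: FAIL

Derivation:
step 1: unify ((Bool -> b) -> Bool) ~ (List d -> Int)  [subst: {-} | 3 pending]
  -> decompose arrow: push (Bool -> b)~List d, Bool~Int
step 2: unify (Bool -> b) ~ List d  [subst: {-} | 4 pending]
  clash: (Bool -> b) vs List d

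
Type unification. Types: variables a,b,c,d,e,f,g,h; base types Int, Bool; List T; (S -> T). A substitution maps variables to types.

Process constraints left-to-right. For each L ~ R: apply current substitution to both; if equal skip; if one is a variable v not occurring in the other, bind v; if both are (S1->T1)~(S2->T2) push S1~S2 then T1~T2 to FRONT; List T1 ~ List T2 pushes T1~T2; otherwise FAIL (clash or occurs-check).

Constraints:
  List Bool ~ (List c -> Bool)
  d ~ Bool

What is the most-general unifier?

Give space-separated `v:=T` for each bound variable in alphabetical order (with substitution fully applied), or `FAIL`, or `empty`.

Answer: FAIL

Derivation:
step 1: unify List Bool ~ (List c -> Bool)  [subst: {-} | 1 pending]
  clash: List Bool vs (List c -> Bool)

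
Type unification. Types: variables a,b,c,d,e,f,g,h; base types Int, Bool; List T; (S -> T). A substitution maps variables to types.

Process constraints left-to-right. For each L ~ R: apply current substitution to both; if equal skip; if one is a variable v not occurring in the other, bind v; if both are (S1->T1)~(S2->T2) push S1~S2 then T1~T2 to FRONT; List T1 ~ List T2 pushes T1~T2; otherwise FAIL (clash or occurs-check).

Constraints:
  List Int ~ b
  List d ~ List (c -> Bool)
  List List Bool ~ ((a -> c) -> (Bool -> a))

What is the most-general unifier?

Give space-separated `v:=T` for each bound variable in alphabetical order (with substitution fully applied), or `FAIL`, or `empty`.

Answer: FAIL

Derivation:
step 1: unify List Int ~ b  [subst: {-} | 2 pending]
  bind b := List Int
step 2: unify List d ~ List (c -> Bool)  [subst: {b:=List Int} | 1 pending]
  -> decompose List: push d~(c -> Bool)
step 3: unify d ~ (c -> Bool)  [subst: {b:=List Int} | 1 pending]
  bind d := (c -> Bool)
step 4: unify List List Bool ~ ((a -> c) -> (Bool -> a))  [subst: {b:=List Int, d:=(c -> Bool)} | 0 pending]
  clash: List List Bool vs ((a -> c) -> (Bool -> a))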